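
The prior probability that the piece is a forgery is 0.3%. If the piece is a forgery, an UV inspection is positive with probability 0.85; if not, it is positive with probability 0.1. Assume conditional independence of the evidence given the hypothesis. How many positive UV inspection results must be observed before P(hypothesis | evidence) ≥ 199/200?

Prior odds = 0.003/0.997 = 3/997.
Likelihood ratio of a positive = 0.85/0.1 = 8.5.
Target odds: 0.995 ÷ 0.005 = 199.
Need (3/997) × 8.5ⁿ ≥ 199, i.e. 8.5ⁿ ≥ 198403/3.
8.5⁵ = 44370.53125 falls short of 198403/3 but 8.5⁶ = 24137569/64 reaches it, so n = 6.

6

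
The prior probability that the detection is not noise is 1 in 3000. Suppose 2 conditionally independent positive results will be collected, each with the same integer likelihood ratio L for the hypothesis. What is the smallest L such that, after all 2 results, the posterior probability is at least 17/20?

131

Prior odds = (1/3000)/(2999/3000) = 1/2999.
Target odds = 0.85/0.15 = 17/3.
Need L² ≥ 17/3 ÷ (1/2999) = 50983/3.
130² = 16900 < 50983/3 ≤ 17161 = 131², so L = 131.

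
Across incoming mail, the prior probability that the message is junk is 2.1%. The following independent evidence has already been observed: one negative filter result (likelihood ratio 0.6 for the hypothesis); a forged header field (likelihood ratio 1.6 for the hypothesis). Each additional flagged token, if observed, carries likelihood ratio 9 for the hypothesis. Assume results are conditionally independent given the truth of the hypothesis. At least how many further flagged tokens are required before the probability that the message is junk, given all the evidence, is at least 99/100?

4

Prior odds = 0.021/0.979 = 21/979.
Combined Bayes factor of the evidence already in hand = 0.6 × 1.6 = 0.96.
Odds after that evidence = (21/979) × 0.96 = 504/24475.
Target odds = 0.99/0.01 = 99.
Need 9ⁿ ≥ 99 ÷ (504/24475) = 269225/56.
9³ = 729 falls short of 269225/56 but 9⁴ = 6561 reaches it, so n = 4.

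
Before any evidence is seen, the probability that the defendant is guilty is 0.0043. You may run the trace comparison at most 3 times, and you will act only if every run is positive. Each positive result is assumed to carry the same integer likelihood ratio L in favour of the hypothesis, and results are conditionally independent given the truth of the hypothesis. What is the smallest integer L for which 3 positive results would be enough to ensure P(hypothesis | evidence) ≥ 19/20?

Prior odds = 0.0043/0.9957 = 43/9957.
Target odds = 0.95/0.05 = 19.
Need L³ ≥ 19 ÷ (43/9957) = 189183/43.
16³ = 4096 < 189183/43 ≤ 4913 = 17³, so L = 17.

17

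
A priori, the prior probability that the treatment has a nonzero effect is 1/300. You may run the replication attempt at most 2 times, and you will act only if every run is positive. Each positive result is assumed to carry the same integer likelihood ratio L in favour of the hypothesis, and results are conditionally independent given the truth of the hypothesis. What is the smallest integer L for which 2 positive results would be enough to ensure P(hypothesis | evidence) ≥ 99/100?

173

Prior odds = (1/300)/(299/300) = 1/299.
Target odds = 0.99/0.01 = 99.
Need L² ≥ 99 ÷ (1/299) = 29601.
172² = 29584 < 29601 ≤ 29929 = 173², so L = 173.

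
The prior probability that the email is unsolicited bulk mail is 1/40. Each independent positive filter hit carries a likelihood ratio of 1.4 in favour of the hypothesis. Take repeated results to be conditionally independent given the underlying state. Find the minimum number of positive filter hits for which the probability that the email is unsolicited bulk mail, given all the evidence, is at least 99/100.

Prior odds = 0.025/0.975 = 1/39.
Likelihood ratio per positive filter hit = 1.4.
Target posterior odds = 0.99/0.01 = 99.
Require 1.4ⁿ ≥ 99 ÷ (1/39) = 3861.
1.4²⁴ ≈3214.2 falls short of 3861 but 1.4²⁵ ≈4499.88 reaches it, so n = 25.

25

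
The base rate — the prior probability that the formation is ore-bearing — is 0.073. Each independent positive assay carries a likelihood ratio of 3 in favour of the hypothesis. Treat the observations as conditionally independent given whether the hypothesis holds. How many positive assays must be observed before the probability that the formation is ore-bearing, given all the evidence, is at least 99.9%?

9

Prior odds = 0.073/0.927 = 73/927.
Likelihood ratio per positive assay = 3.
Target odds: 0.999 ÷ 0.001 = 999.
Need (73/927) × 3ⁿ ≥ 999, i.e. 3ⁿ ≥ 926073/73.
3⁸ = 6561 falls short of 926073/73 but 3⁹ = 19683 reaches it, so n = 9.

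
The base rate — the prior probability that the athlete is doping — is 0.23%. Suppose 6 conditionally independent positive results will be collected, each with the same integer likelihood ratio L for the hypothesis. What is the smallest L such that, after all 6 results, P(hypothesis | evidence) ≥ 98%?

6

Prior odds = 0.0023/0.9977 = 23/9977.
Target odds = 0.98/0.02 = 49.
Need L⁶ ≥ 49 ÷ (23/9977) = 488873/23.
5⁶ = 15625 < 488873/23 ≤ 46656 = 6⁶, so L = 6.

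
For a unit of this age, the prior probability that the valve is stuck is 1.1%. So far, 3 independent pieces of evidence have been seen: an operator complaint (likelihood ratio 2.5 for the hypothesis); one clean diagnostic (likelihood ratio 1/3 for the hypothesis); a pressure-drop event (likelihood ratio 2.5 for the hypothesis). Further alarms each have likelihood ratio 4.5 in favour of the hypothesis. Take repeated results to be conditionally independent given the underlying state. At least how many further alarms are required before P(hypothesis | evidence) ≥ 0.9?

Prior odds = 0.011/0.989 = 11/989.
Combined Bayes factor of the evidence already in hand = 2.5 × (1/3) × 2.5 = 25/12.
Odds after that evidence = (11/989) × 25/12 = 275/11868.
Target odds = 0.9/0.1 = 9.
Need 4.5ⁿ ≥ 9 ÷ (275/11868) = 106812/275.
4.5³ = 91.125 falls short of 106812/275 but 4.5⁴ = 410.0625 reaches it, so n = 4.

4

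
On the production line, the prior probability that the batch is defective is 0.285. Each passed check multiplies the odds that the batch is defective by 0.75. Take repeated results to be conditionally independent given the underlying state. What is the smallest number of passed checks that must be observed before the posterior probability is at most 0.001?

Prior odds = 0.285/0.715 = 57/143.
Likelihood ratio per passed check = 0.75.
Target odds: 0.001 ÷ 0.999 = 1/999.
Require 0.75ⁿ ≤ 1/999 ÷ (57/143) = 143/56943.
0.75²⁰ ≈0.00317121 is still above 143/56943 but 0.75²¹ ≈0.00237841 is at or below it, so n = 21.

21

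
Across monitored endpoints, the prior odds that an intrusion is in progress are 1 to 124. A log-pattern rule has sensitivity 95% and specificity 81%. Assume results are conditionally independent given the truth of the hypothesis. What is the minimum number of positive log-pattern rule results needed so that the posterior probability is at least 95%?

Prior odds = 1/124.
False-positive rate = 1 − 0.81 = 0.19; likelihood ratio of a positive = 0.95/0.19 = 5.
Target odds: 0.95 ÷ 0.05 = 19.
Require 5ⁿ ≥ 19 ÷ (1/124) = 2356.
5⁴ = 625 falls short of 2356 but 5⁵ = 3125 reaches it, so n = 5.

5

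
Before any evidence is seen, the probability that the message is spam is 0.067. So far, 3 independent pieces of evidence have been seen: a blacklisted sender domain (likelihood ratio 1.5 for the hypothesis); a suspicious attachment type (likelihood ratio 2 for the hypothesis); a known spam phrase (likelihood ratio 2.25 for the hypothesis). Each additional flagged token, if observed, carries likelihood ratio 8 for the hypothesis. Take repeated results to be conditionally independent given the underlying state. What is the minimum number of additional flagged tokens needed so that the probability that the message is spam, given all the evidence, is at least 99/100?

Prior odds = 0.067/0.933 = 67/933.
Combined Bayes factor of the evidence already in hand = 1.5 × 2 × 2.25 = 6.75.
Odds after that evidence = (67/933) × 6.75 = 603/1244.
Target odds = 0.99/0.01 = 99.
Need 8ⁿ ≥ 99 ÷ (603/1244) = 13684/67.
8² = 64 falls short of 13684/67 but 8³ = 512 reaches it, so n = 3.

3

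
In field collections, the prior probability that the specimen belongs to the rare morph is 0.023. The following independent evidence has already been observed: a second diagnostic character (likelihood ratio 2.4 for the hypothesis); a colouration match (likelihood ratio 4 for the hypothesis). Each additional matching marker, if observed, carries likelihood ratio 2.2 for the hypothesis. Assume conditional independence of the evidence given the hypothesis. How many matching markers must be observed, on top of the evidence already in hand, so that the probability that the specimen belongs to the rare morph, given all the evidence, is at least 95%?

Prior odds = 0.023/0.977 = 23/977.
Combined Bayes factor of the evidence already in hand = 2.4 × 4 = 9.6.
Odds after that evidence = (23/977) × 9.6 = 1104/4885.
Target odds = 0.95/0.05 = 19.
Need 2.2ⁿ ≥ 19 ÷ (1104/4885) = 92815/1104.
2.2⁵ = 51.53632 falls short of 92815/1104 but 2.2⁶ = 1771561/15625 reaches it, so n = 6.

6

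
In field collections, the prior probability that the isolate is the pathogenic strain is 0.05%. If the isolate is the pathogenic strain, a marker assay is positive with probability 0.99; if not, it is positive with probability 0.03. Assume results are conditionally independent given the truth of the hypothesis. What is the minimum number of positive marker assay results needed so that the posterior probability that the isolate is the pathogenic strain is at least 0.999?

Prior odds: 0.0005 ÷ 0.9995 = 1/1999.
Likelihood ratio of a positive = 0.99/0.03 = 33.
Target posterior odds = 0.999/0.001 = 999.
Require 33ⁿ ≥ 999 ÷ (1/1999) = 1997001.
33⁴ = 1185921 falls short of 1997001 but 33⁵ = 39135393 reaches it, so n = 5.

5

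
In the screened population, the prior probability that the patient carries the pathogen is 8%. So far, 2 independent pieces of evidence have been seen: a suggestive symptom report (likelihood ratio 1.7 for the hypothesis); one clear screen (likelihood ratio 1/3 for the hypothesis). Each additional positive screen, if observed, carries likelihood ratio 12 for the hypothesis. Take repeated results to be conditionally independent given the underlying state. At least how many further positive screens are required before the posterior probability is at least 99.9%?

4

Prior odds = 0.08/0.92 = 2/23.
Combined Bayes factor of the evidence already in hand = 1.7 × (1/3) = 17/30.
Odds after that evidence = (2/23) × 17/30 = 17/345.
Target odds = 0.999/0.001 = 999.
Need 12ⁿ ≥ 999 ÷ (17/345) = 344655/17.
12³ = 1728 falls short of 344655/17 but 12⁴ = 20736 reaches it, so n = 4.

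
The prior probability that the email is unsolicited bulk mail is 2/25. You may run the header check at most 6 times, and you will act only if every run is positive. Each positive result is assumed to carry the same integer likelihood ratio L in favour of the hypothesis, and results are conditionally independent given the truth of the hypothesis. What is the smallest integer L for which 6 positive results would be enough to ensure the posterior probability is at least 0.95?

3

Prior odds = 0.08/0.92 = 2/23.
Target odds = 0.95/0.05 = 19.
Need L⁶ ≥ 19 ÷ (2/23) = 218.5.
2⁶ = 64 < 218.5 ≤ 729 = 3⁶, so L = 3.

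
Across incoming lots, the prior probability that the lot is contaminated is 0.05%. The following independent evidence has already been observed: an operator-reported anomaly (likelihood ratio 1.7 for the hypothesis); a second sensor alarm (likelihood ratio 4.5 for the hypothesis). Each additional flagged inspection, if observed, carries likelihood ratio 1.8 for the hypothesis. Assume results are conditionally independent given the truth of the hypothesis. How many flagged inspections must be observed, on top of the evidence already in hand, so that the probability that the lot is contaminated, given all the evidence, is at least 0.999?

Prior odds = 0.0005/0.9995 = 1/1999.
Combined Bayes factor of the evidence already in hand = 1.7 × 4.5 = 7.65.
Odds after that evidence = (1/1999) × 7.65 = 153/39980.
Target odds = 0.999/0.001 = 999.
Need 1.8ⁿ ≥ 999 ÷ (153/39980) = 4437780/17.
1.8²¹ ≈229468 falls short of 4437780/17 but 1.8²² ≈413043 reaches it, so n = 22.

22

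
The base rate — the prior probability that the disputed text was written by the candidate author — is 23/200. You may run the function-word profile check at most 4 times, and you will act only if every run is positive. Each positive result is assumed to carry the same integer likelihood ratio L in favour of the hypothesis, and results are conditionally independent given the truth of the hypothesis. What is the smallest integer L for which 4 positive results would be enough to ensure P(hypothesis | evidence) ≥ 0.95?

Prior odds = 0.115/0.885 = 23/177.
Target odds = 0.95/0.05 = 19.
Need L⁴ ≥ 19 ÷ (23/177) = 3363/23.
3⁴ = 81 < 3363/23 ≤ 256 = 4⁴, so L = 4.

4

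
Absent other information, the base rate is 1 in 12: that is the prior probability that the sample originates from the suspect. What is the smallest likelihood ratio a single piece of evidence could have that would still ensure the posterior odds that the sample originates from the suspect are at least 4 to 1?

Prior odds = (1/12)/(11/12) = 1/11.
Target odds = 4.
Required Bayes factor = 4 ÷ (1/11) = 44.

44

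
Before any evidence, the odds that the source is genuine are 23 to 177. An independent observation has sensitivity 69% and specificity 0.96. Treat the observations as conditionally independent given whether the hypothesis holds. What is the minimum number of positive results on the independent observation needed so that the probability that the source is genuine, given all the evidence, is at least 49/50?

Prior odds = 23/177.
False-positive rate = 1 − 0.96 = 0.04; likelihood ratio of a positive = 0.69/0.04 = 17.25.
Target odds: 0.98 ÷ 0.02 = 49.
Require 17.25ⁿ ≥ 49 ÷ (23/177) = 8673/23.
17.25² = 297.5625 falls short of 8673/23 but 17.25³ = 5132.953125 reaches it, so n = 3.

3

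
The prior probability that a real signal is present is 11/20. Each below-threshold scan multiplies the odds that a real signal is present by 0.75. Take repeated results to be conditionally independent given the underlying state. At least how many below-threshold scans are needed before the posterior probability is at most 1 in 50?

Prior odds: 0.55 ÷ 0.45 = 11/9.
Likelihood ratio per below-threshold scan = 0.75.
Target odds: 0.02 ÷ 0.98 = 1/49.
Need (11/9) × 0.75ⁿ ≤ 1/49, i.e. 0.75ⁿ ≤ 9/539.
0.75¹⁴ = 4782969/268435456 is still above 9/539 but 0.75¹⁵ ≈0.0133635 is at or below it, so n = 15.

15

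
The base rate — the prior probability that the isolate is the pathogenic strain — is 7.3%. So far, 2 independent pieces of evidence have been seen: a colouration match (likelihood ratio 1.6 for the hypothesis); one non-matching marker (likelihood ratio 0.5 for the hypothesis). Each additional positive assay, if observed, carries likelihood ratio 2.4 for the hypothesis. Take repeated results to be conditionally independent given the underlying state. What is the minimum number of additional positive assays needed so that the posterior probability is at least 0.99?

Prior odds = 0.073/0.927 = 73/927.
Combined Bayes factor of the evidence already in hand = 1.6 × 0.5 = 0.8.
Odds after that evidence = (73/927) × 0.8 = 292/4635.
Target odds = 0.99/0.01 = 99.
Need 2.4ⁿ ≥ 99 ÷ (292/4635) = 458865/292.
2.4⁸ = 429981696/390625 falls short of 458865/292 but 2.4⁹ ≈2641.81 reaches it, so n = 9.

9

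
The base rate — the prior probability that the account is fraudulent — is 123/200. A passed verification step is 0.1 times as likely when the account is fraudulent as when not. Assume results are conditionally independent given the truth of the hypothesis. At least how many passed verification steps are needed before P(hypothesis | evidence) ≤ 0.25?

1

Prior odds = 0.615/0.385 = 123/77.
Likelihood ratio per passed verification step = 0.1.
Target odds: 0.25 ÷ 0.75 = 1/3.
Require 0.1ⁿ ≤ 1/3 ÷ (123/77) = 77/369.
0.1¹ = 0.1, which is already at or below the required 77/369; so n = 1.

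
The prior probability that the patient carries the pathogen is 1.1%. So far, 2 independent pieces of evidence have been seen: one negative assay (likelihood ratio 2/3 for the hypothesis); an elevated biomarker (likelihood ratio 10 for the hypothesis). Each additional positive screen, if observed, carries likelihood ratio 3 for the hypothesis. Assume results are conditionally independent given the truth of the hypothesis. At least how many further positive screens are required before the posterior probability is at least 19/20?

Prior odds = 0.011/0.989 = 11/989.
Combined Bayes factor of the evidence already in hand = (2/3) × 10 = 20/3.
Odds after that evidence = (11/989) × 20/3 = 220/2967.
Target odds = 0.95/0.05 = 19.
Need 3ⁿ ≥ 19 ÷ (220/2967) = 56373/220.
3⁵ = 243 falls short of 56373/220 but 3⁶ = 729 reaches it, so n = 6.

6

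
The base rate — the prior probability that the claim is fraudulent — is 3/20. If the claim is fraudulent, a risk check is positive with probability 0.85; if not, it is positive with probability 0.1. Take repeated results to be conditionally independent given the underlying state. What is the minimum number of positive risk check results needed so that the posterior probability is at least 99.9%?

5

Prior odds: 0.15 ÷ 0.85 = 3/17.
Likelihood ratio of a positive = 0.85/0.1 = 8.5.
Target odds: 0.999 ÷ 0.001 = 999.
Require 8.5ⁿ ≥ 999 ÷ (3/17) = 5661.
8.5⁴ = 5220.0625 falls short of 5661 but 8.5⁵ = 44370.53125 reaches it, so n = 5.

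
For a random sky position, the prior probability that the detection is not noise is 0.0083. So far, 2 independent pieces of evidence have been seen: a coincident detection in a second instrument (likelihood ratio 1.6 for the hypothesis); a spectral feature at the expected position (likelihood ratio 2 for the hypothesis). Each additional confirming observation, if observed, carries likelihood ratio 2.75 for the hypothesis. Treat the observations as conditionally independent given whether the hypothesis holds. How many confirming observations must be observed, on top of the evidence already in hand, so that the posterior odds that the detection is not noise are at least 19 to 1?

7

Prior odds = 0.0083/0.9917 = 83/9917.
Combined Bayes factor of the evidence already in hand = 1.6 × 2 = 3.2.
Odds after that evidence = (83/9917) × 3.2 = 1328/49585.
Target odds = 19.
Need 2.75ⁿ ≥ 19 ÷ (1328/49585) = 942115/1328.
2.75⁶ = 1771561/4096 falls short of 942115/1328 but 2.75⁷ = 19487171/16384 reaches it, so n = 7.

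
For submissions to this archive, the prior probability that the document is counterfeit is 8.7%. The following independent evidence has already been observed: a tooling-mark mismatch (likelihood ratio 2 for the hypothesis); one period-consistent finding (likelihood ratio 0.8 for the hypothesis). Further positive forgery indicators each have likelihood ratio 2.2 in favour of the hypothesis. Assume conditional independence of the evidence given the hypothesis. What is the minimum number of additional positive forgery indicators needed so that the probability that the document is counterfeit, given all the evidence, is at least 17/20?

Prior odds = 0.087/0.913 = 87/913.
Combined Bayes factor of the evidence already in hand = 2 × 0.8 = 1.6.
Odds after that evidence = (87/913) × 1.6 = 696/4565.
Target odds = 0.85/0.15 = 17/3.
Need 2.2ⁿ ≥ 17/3 ÷ (696/4565) = 77605/2088.
2.2⁴ = 23.4256 falls short of 77605/2088 but 2.2⁵ = 51.53632 reaches it, so n = 5.

5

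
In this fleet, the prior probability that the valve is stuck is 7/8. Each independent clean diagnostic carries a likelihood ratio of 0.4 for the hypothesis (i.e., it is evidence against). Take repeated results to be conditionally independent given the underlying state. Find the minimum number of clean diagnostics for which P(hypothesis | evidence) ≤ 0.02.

7

Prior odds: 0.875 ÷ 0.125 = 7.
Likelihood ratio per clean diagnostic = 0.4.
Target posterior odds = 0.02/0.98 = 1/49.
Need 7 × 0.4ⁿ ≤ 1/49, i.e. 0.4ⁿ ≤ 1/343.
0.4⁶ = 64/15625 is still above 1/343 but 0.4⁷ = 128/78125 is at or below it, so n = 7.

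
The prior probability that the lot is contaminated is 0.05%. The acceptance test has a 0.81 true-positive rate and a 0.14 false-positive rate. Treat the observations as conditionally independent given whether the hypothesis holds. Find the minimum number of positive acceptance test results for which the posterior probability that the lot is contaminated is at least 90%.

6

Prior odds = 0.0005/0.9995 = 1/1999.
Likelihood ratio of a positive result = 0.81/0.14 = 81/14.
Target posterior odds = 0.9/0.1 = 9.
Need (1/1999) × (81/14)ⁿ ≥ 9, i.e. (81/14)ⁿ ≥ 17991.
(81/14)⁵ ≈6483.13 falls short of 17991 but (81/14)⁶ ≈37509.6 reaches it, so n = 6.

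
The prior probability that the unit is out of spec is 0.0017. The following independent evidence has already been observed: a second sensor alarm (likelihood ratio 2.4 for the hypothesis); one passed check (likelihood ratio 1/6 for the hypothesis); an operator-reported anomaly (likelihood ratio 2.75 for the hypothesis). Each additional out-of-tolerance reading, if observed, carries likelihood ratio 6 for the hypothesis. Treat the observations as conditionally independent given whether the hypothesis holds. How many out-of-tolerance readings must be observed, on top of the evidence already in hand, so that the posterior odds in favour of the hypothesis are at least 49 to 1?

Prior odds = 0.0017/0.9983 = 17/9983.
Combined Bayes factor of the evidence already in hand = 2.4 × (1/6) × 2.75 = 1.1.
Odds after that evidence = (17/9983) × 1.1 = 187/99830.
Target odds = 49.
Need 6ⁿ ≥ 49 ÷ (187/99830) = 4891670/187.
6⁵ = 7776 falls short of 4891670/187 but 6⁶ = 46656 reaches it, so n = 6.

6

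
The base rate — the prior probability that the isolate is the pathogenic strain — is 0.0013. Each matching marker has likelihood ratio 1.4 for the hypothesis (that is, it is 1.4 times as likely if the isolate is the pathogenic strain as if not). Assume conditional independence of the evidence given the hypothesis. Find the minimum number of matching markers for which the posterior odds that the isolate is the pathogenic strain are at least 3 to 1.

Prior odds = 0.0013/0.9987 = 13/9987.
Likelihood ratio per matching marker = 1.4.
Target odds = 3.
Require 1.4ⁿ ≥ 3 ÷ (13/9987) = 29961/13.
1.4²³ ≈2295.86 falls short of 29961/13 but 1.4²⁴ ≈3214.2 reaches it, so n = 24.

24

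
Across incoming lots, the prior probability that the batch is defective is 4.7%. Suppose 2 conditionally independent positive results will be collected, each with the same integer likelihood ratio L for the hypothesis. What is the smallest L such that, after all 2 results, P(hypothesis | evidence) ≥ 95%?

20

Prior odds = 0.047/0.953 = 47/953.
Target odds = 0.95/0.05 = 19.
Need L² ≥ 19 ÷ (47/953) = 18107/47.
19² = 361 < 18107/47 ≤ 400 = 20², so L = 20.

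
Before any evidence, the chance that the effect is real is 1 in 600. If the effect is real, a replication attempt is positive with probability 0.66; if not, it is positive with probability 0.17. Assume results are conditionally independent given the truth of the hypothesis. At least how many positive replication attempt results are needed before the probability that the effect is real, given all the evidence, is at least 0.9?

Prior odds = (1/600)/(599/600) = 1/599.
Likelihood ratio of a positive = 0.66/0.17 = 66/17.
Target odds: 0.9 ÷ 0.1 = 9.
Require (66/17)ⁿ ≥ 9 ÷ (1/599) = 5391.
(66/17)⁶ ≈3424.29 falls short of 5391 but (66/17)⁷ ≈13294.3 reaches it, so n = 7.

7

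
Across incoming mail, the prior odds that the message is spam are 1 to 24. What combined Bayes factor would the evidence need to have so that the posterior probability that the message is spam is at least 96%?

576

Prior odds = 1/24.
Target odds = 0.96/0.04 = 24.
Required Bayes factor = 24 ÷ (1/24) = 576.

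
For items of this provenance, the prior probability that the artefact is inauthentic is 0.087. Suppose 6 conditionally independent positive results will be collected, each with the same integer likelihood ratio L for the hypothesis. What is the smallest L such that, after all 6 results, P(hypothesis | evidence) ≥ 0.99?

Prior odds = 0.087/0.913 = 87/913.
Target odds = 0.99/0.01 = 99.
Need L⁶ ≥ 99 ÷ (87/913) = 30129/29.
3⁶ = 729 < 30129/29 ≤ 4096 = 4⁶, so L = 4.

4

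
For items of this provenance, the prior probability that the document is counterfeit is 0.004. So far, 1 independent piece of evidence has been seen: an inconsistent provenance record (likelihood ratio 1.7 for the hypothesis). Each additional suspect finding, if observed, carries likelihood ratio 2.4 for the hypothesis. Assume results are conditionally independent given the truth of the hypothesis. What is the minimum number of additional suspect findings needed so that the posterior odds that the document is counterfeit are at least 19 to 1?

10

Prior odds = 0.004/0.996 = 1/249.
Bayes factor of the evidence already in hand = 1.7.
Odds after that evidence = (1/249) × 1.7 = 17/2490.
Target odds = 19.
Need 2.4ⁿ ≥ 19 ÷ (17/2490) = 47310/17.
2.4⁹ ≈2641.81 falls short of 47310/17 but 2.4¹⁰ ≈6340.34 reaches it, so n = 10.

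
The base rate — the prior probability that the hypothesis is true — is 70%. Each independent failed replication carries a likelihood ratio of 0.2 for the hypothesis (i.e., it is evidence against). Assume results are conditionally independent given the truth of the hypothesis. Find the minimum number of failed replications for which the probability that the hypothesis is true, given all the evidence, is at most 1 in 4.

2

Prior odds = 0.7/0.3 = 7/3.
Likelihood ratio per failed replication = 0.2.
Target posterior odds = 0.25/0.75 = 1/3.
Need (7/3) × 0.2ⁿ ≤ 1/3, i.e. 0.2ⁿ ≤ 1/7.
0.2¹ = 0.2 is still above 1/7 but 0.2² = 0.04 is at or below it, so n = 2.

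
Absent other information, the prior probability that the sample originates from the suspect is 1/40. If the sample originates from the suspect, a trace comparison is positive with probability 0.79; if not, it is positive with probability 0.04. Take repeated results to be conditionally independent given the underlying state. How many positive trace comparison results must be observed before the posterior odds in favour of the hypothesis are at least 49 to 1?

Prior odds: 0.025 ÷ 0.975 = 1/39.
Likelihood ratio of a positive = 0.79/0.04 = 19.75.
Target odds = 49.
Need (1/39) × 19.75ⁿ ≥ 49, i.e. 19.75ⁿ ≥ 1911.
19.75² = 390.0625 falls short of 1911 but 19.75³ = 7703.734375 reaches it, so n = 3.

3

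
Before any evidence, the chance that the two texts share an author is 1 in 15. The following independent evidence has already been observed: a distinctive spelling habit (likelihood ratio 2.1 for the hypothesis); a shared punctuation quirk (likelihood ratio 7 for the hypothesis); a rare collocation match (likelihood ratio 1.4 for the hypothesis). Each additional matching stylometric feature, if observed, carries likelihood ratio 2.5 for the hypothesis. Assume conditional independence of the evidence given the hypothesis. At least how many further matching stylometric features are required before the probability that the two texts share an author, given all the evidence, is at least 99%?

Prior odds = (1/15)/(14/15) = 1/14.
Combined Bayes factor of the evidence already in hand = 2.1 × 7 × 1.4 = 20.58.
Odds after that evidence = (1/14) × 20.58 = 1.47.
Target odds = 0.99/0.01 = 99.
Need 2.5ⁿ ≥ 99 ÷ 1.47 = 3300/49.
2.5⁴ = 39.0625 falls short of 3300/49 but 2.5⁵ = 97.65625 reaches it, so n = 5.

5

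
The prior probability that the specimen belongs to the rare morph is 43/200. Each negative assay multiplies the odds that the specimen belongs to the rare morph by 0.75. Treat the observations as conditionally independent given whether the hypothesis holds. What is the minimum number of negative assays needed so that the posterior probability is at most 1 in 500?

Prior odds = 0.215/0.785 = 43/157.
Likelihood ratio per negative assay = 0.75.
Target posterior odds = 0.002/0.998 = 1/499.
Require 0.75ⁿ ≤ 1/499 ÷ (43/157) = 157/21457.
0.75¹⁷ ≈0.00751695 is still above 157/21457 but 0.75¹⁸ ≈0.00563771 is at or below it, so n = 18.

18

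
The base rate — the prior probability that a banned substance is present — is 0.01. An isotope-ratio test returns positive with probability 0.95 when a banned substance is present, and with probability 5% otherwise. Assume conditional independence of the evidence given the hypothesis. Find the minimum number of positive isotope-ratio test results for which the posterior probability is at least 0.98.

3

Prior odds: 0.01 ÷ 0.99 = 1/99.
Likelihood ratio of a positive result = 0.95/0.05 = 19.
Target odds: 0.98 ÷ 0.02 = 49.
Require 19ⁿ ≥ 49 ÷ (1/99) = 4851.
19² = 361 falls short of 4851 but 19³ = 6859 reaches it, so n = 3.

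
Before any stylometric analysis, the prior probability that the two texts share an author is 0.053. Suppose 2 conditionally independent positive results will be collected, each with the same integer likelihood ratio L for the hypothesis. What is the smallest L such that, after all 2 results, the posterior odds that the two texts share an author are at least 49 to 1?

30

Prior odds = 0.053/0.947 = 53/947.
Target odds = 49.
Need L² ≥ 49 ÷ (53/947) = 46403/53.
29² = 841 < 46403/53 ≤ 900 = 30², so L = 30.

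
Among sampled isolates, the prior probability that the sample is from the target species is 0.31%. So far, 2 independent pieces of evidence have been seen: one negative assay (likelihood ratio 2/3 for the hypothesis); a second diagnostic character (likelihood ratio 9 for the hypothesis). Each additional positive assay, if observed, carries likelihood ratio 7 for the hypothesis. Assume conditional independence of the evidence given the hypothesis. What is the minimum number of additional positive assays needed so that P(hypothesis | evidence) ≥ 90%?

4

Prior odds = 0.0031/0.9969 = 31/9969.
Combined Bayes factor of the evidence already in hand = (2/3) × 9 = 6.
Odds after that evidence = (31/9969) × 6 = 62/3323.
Target odds = 0.9/0.1 = 9.
Need 7ⁿ ≥ 9 ÷ (62/3323) = 29907/62.
7³ = 343 falls short of 29907/62 but 7⁴ = 2401 reaches it, so n = 4.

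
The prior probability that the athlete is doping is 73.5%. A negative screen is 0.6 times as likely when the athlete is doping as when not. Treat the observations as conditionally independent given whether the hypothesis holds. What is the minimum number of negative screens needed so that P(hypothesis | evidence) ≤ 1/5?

5

Prior odds = 0.735/0.265 = 147/53.
Likelihood ratio per negative screen = 0.6.
Target odds: 0.2 ÷ 0.8 = 0.25.
Require 0.6ⁿ ≤ 0.25 ÷ (147/53) = 53/588.
0.6⁴ = 0.1296 is still above 53/588 but 0.6⁵ = 0.07776 is at or below it, so n = 5.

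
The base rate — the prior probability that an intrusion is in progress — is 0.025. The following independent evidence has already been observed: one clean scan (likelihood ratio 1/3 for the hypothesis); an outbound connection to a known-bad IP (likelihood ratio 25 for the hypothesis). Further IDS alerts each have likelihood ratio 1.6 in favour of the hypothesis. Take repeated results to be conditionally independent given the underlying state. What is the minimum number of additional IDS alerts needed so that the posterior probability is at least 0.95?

10

Prior odds = 0.025/0.975 = 1/39.
Combined Bayes factor of the evidence already in hand = (1/3) × 25 = 25/3.
Odds after that evidence = (1/39) × 25/3 = 25/117.
Target odds = 0.95/0.05 = 19.
Need 1.6ⁿ ≥ 19 ÷ (25/117) = 88.92.
1.6⁹ = 134217728/1953125 falls short of 88.92 but 1.6¹⁰ ≈109.951 reaches it, so n = 10.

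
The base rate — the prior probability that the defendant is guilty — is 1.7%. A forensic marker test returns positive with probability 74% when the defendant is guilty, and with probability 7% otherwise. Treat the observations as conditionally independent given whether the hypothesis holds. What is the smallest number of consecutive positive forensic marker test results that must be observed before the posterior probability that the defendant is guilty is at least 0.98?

4

Prior odds: 0.017 ÷ 0.983 = 17/983.
Likelihood ratio of a positive result = 0.74/0.07 = 74/7.
Target posterior odds = 0.98/0.02 = 49.
Require (74/7)ⁿ ≥ 49 ÷ (17/983) = 48167/17.
(74/7)³ = 405224/343 falls short of 48167/17 but (74/7)⁴ = 29986576/2401 reaches it, so n = 4.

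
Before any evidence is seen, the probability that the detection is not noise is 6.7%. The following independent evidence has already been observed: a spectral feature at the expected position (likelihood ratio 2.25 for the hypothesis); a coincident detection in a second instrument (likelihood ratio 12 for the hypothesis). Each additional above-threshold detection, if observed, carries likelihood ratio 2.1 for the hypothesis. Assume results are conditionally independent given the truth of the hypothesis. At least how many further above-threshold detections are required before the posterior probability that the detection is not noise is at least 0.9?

3

Prior odds = 0.067/0.933 = 67/933.
Combined Bayes factor of the evidence already in hand = 2.25 × 12 = 27.
Odds after that evidence = (67/933) × 27 = 603/311.
Target odds = 0.9/0.1 = 9.
Need 2.1ⁿ ≥ 9 ÷ (603/311) = 311/67.
2.1² = 4.41 falls short of 311/67 but 2.1³ = 9.261 reaches it, so n = 3.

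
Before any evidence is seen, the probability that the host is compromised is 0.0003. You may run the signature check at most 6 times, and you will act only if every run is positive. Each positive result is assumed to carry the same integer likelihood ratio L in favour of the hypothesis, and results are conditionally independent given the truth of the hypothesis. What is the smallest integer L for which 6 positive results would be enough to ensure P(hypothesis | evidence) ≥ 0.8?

Prior odds = 0.0003/0.9997 = 3/9997.
Target odds = 0.8/0.2 = 4.
Need L⁶ ≥ 4 ÷ (3/9997) = 39988/3.
4⁶ = 4096 < 39988/3 ≤ 15625 = 5⁶, so L = 5.

5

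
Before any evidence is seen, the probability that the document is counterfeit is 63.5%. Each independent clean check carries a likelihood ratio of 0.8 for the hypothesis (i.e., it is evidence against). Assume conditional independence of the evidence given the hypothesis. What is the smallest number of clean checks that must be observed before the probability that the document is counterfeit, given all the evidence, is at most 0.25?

8

Prior odds = 0.635/0.365 = 127/73.
Likelihood ratio per clean check = 0.8.
Target odds: 0.25 ÷ 0.75 = 1/3.
Require 0.8ⁿ ≤ 1/3 ÷ (127/73) = 73/381.
0.8⁷ = 16384/78125 is still above 73/381 but 0.8⁸ = 65536/390625 is at or below it, so n = 8.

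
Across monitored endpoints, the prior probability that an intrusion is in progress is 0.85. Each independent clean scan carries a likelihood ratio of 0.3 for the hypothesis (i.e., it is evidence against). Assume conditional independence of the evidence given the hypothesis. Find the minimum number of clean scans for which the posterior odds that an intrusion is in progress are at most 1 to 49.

Prior odds = 0.85/0.15 = 17/3.
Likelihood ratio per clean scan = 0.3.
Target odds = 1/49.
Need (17/3) × 0.3ⁿ ≤ 1/49, i.e. 0.3ⁿ ≤ 3/833.
0.3⁴ = 0.0081 is still above 3/833 but 0.3⁵ = 243/100000 is at or below it, so n = 5.

5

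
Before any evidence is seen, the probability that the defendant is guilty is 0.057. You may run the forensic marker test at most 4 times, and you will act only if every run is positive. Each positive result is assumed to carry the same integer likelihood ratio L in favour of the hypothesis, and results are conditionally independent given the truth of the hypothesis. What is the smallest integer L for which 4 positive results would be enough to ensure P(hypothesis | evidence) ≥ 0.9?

Prior odds = 0.057/0.943 = 57/943.
Target odds = 0.9/0.1 = 9.
Need L⁴ ≥ 9 ÷ (57/943) = 2829/19.
3⁴ = 81 < 2829/19 ≤ 256 = 4⁴, so L = 4.

4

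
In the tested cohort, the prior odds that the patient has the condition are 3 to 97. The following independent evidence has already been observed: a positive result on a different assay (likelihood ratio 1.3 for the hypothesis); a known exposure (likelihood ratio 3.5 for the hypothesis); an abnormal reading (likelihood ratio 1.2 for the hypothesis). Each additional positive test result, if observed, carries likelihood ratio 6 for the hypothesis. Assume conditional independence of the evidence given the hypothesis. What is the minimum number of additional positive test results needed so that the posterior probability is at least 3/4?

Prior odds = 3/97.
Combined Bayes factor of the evidence already in hand = 1.3 × 3.5 × 1.2 = 5.46.
Odds after that evidence = (3/97) × 5.46 = 819/4850.
Target odds = 0.75/0.25 = 3.
Need 6ⁿ ≥ 3 ÷ (819/4850) = 4850/273.
6¹ = 6 falls short of 4850/273 but 6² = 36 reaches it, so n = 2.

2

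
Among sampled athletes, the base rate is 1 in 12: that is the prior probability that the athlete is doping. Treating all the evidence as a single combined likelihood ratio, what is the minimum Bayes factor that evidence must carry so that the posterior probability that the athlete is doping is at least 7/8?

77

Prior odds = (1/12)/(11/12) = 1/11.
Target odds = 0.875/0.125 = 7.
Required Bayes factor = 7 ÷ (1/11) = 77.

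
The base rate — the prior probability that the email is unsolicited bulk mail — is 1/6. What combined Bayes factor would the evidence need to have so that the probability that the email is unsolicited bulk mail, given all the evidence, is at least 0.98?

Prior odds = (1/6)/(5/6) = 0.2.
Target odds = 0.98/0.02 = 49.
Required Bayes factor = 49 ÷ 0.2 = 245.

245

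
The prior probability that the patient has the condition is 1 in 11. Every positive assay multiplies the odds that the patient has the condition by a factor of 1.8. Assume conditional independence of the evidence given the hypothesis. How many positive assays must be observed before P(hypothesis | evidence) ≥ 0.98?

11

Prior odds: (1/11) ÷ (10/11) = 0.1.
Likelihood ratio per positive assay = 1.8.
Target posterior odds = 0.98/0.02 = 49.
Need 0.1 × 1.8ⁿ ≥ 49, i.e. 1.8ⁿ ≥ 490.
1.8¹⁰ ≈357.047 falls short of 490 but 1.8¹¹ ≈642.684 reaches it, so n = 11.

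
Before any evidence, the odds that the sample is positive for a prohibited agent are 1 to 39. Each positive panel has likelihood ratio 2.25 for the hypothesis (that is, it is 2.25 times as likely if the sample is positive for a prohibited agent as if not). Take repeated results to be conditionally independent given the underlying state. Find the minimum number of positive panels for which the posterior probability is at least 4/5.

Prior odds = 1/39.
Likelihood ratio per positive panel = 2.25.
Target odds: 0.8 ÷ 0.2 = 4.
Need (1/39) × 2.25ⁿ ≥ 4, i.e. 2.25ⁿ ≥ 156.
2.25⁶ = 531441/4096 falls short of 156 but 2.25⁷ = 4782969/16384 reaches it, so n = 7.

7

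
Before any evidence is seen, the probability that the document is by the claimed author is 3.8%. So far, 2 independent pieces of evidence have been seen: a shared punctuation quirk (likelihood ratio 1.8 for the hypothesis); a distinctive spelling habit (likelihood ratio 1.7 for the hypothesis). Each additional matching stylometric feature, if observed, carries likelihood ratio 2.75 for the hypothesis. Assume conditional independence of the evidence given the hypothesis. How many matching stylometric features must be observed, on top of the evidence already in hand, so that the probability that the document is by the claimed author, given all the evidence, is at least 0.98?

6

Prior odds = 0.038/0.962 = 19/481.
Combined Bayes factor of the evidence already in hand = 1.8 × 1.7 = 3.06.
Odds after that evidence = (19/481) × 3.06 = 2907/24050.
Target odds = 0.98/0.02 = 49.
Need 2.75ⁿ ≥ 49 ÷ (2907/24050) = 1178450/2907.
2.75⁵ = 161051/1024 falls short of 1178450/2907 but 2.75⁶ = 1771561/4096 reaches it, so n = 6.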